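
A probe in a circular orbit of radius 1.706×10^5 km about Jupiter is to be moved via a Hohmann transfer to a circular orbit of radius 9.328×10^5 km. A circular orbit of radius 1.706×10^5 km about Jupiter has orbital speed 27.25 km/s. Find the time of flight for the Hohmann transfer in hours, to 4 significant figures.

From the circular-orbit relation v² = μ/r at r = 1.706×10^5 km: μ = v²r = (27.25)² × 1.706×10^5 = 1.26681×10^8 km³/s².
Semi-major axis of the transfer orbit: a_t = (1.706×10^5 + 9.328×10^5)/2 = 5.517×10^5 km.
By Kepler's third law the transfer-orbit period is T = 2π√(a_t³/μ), so t = T/2 = 1.1438×10^5 s.
Converting: 1.1438×10^5 s ÷ 3600 s/hour = 31.77 hours.

t = 31.77 hours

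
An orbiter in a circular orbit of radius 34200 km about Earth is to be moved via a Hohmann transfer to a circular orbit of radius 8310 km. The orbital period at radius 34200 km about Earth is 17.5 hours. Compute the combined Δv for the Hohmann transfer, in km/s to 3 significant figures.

Δv = 3.14 km/s

From Kepler's third law T² = 4π²r³/μ at r = 34200 km, T = 17.5 hours = 17.5 × 3600 s = 63000 s: μ = 4π²r³/T² = 3.97884×10^5 km³/s².
The Hohmann ellipse has a_t = (r₁ + r₂)/2 = 21255 km.
Circular speed at r₁: v₁ = √(μ/r₁) = √(3.97884×10^5/34200) = 3.411 km/s.
On the transfer ellipse at r₁, v² = μ(2/r − 1/a) gives v_a = √[μ(2/r₁ − 1/a_t)] = 2.133 km/s.
First burn Δv₁ = |v_a − v₁| = 1.278 km/s.
At r₂, v₂ = √(μ/r₂) = 6.9196 km/s.
Transfer-orbit speed at r₂: v_p = √[μ(2/r₂ − 1/a_t)] = 8.7773 km/s.
Second burn Δv₂ = |v₂ − v_p| = 1.858 km/s.
Total Δv = Δv₁ + Δv₂ = 3.136 km/s.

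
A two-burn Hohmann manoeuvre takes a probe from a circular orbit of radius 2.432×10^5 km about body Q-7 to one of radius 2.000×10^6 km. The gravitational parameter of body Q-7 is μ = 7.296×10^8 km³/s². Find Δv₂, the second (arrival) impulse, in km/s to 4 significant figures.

Δv₂ = 10.21 km/s

The Hohmann ellipse has a_t = (r₁ + r₂)/2 = 1.1216×10^6 km.
Circular speed at r = 2.000×10^6 km: v_c = √(μ/r) = 19.10 km/s.
Vis-viva on the transfer ellipse at r = 2.000×10^6 km gives v_t = √[μ(2/r − 1/a_t)] = 8.894 km/s.
Δv₂ = |v_t − v_c| = |8.894 − 19.10| = 10.21 km/s.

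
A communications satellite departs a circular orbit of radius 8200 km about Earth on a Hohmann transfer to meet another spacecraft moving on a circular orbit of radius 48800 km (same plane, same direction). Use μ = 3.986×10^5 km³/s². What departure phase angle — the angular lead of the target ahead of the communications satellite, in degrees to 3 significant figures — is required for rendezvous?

The Hohmann ellipse has a_t = (r₁ + r₂)/2 = 28500 km.
Transfer time t = π√(a_t³/μ) = 23941.34 s.
Target angular speed ω₂ = √(μ/r₂³) = 5.856510×10^-5 rad/s.
Angle swept by the target during transfer: ω₂·t = 1.40213 rad = 80.34°.
Arrival is 180° from departure on the ellipse, so φ = 180° − 80.34° = 99.7°.

φ = 99.7°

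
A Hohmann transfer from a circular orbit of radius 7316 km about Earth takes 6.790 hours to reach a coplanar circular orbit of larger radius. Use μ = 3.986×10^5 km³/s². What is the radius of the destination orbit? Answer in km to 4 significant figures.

r₂ = 50480 km

Transfer time t = 6.790 hours = 24444 s, and t = π√(a_t³/μ).
So a_t = (μ t²/π²)^(1/3) = (3.986×10^5 × (24444)² / π²)^(1/3) = 28898 km.
Since a_t = (r₁ + r₂)/2, r₂ = 2a_t − r₁ = 2×28898 − 7316 = 50480 km.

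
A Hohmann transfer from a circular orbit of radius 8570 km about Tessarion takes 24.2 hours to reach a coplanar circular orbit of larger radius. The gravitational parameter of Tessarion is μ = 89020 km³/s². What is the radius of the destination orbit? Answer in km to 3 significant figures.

r₂ = 73200 km

Transfer time t = 24.2 hours = 87120 s, and t = π√(a_t³/μ).
So a_t = (μ t²/π²)^(1/3) = (89020 × (87120)² / π²)^(1/3) = 40908 km.
Since a_t = (r₁ + r₂)/2, r₂ = 2a_t − r₁ = 2×40908 − 8570 = 73246 km.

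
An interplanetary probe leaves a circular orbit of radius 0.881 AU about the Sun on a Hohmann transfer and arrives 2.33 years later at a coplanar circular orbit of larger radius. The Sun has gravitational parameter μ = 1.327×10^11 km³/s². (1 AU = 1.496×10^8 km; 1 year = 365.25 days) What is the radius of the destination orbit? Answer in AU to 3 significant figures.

r₂ = 4.70 AU

In km: r₁ = 0.881 × 1.496×10^8 = 1.317976×10^8 km.
Transfer time t = 2.33 years × 365.25 × 86400 s = 7.3529208×10^7 s, and t = π√(a_t³/μ).
So a_t = (μ t²/π²)^(1/3) = (1.327×10^11 × (7.3529208×10^7)² / π²)^(1/3) = 4.1735×10^8 km.
Since a_t = (r₁ + r₂)/2, r₂ = 2a_t − r₁ = 2×4.1735×10^8 − 1.317976×10^8 = 7.029024×10^8 km.
In AU: r₂ = 7.029024×10^8 / 1.496×10^8 = 4.70 AU.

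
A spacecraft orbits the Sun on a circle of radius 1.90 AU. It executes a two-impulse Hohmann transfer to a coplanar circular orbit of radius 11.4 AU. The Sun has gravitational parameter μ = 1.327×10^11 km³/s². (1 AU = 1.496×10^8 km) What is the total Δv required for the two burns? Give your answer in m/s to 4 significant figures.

In km: r₁ = 1.90 × 1.496×10^8 = 2.8424×10^8 km; r₂ = 11.4 × 1.496×10^8 = 1.70544×10^9 km.
Semi-major axis of the transfer orbit: a_t = (2.8424×10^8 + 1.70544×10^9)/2 = 9.9484×10^8 km.
At r₁ the circular-orbit speed is v₁ = √(μ/r₁) = 21.607 km/s.
On the transfer ellipse at r₁, vis-viva gives v_p = √[μ(2/r₁ − 1/a_t)] = 28.290 km/s.
First burn Δv₁ = |v_p − v₁| = 6.683 km/s.
At r₂, v₂ = √(μ/r₂) = 8.821 km/s.
Transfer-orbit speed at r₂: v_a = √[μ(2/r₂ − 1/a_t)] = 4.715 km/s.
Second burn Δv₂ = |v₂ − v_a| = 4.106 km/s.
Δv = Δv₁ + Δv₂ = 6.683 + 4.106 = 10.79 km/s.

Δv = 10790 m/s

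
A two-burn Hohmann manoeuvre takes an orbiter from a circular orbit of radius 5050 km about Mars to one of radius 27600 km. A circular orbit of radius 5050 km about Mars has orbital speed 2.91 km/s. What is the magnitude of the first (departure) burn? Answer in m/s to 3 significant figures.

Δv₁ = 874 m/s

From the circular-orbit relation v² = μ/r at r = 5050 km: μ = v²r = (2.91)² × 5050 = 42763.9 km³/s².
The Hohmann ellipse has a_t = (r₁ + r₂)/2 = 16325 km.
Circular speed at r = 5050 km: v_c = √(μ/r) = 2.9100 km/s.
Vis-viva on the transfer ellipse at r = 5050 km gives v_t = √[μ(2/r − 1/a_t)] = 3.7837 km/s.
Δv₁ = |v_t − v_c| = |3.7837 − 2.9100| = 0.8737 km/s.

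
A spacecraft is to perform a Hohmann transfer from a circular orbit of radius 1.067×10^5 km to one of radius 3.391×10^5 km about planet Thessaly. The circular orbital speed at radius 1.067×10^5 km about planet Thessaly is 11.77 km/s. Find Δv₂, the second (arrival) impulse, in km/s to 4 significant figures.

Δv₂ = 2.034 km/s

From the circular-orbit relation v² = μ/r at r = 1.067×10^5 km: μ = v²r = (11.77)² × 1.067×10^5 = 1.47815×10^7 km³/s².
The Hohmann ellipse has a_t = (r₁ + r₂)/2 = 2.229×10^5 km.
On the circular orbit at r = 3.391×10^5 km, v_c = √(μ/r) = 6.602 km/s.
Vis-viva on the transfer ellipse at r = 3.391×10^5 km gives v_t = √[μ(2/r − 1/a_t)] = 4.568 km/s.
Δv₂ = |v_t − v_c| = |4.568 − 6.602| = 2.034 km/s.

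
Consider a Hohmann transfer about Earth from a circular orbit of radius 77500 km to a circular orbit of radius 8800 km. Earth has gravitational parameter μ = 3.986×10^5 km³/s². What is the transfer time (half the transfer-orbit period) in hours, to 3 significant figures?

t = 12.4 hours

Transfer-ellipse semi-major axis a_t = (r₁ + r₂)/2 = (77500 + 8800)/2 = 43150 km.
Transfer time t = π√(a_t³/μ) = π√((43150)³ / 3.986×10^5) = 44600 s.
Converting: 44600 s ÷ 3600 s/hour = 12.4 hours.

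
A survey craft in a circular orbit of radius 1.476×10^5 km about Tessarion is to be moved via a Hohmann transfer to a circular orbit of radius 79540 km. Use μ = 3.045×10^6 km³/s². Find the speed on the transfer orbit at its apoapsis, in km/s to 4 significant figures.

The Hohmann ellipse has a_t = (r₁ + r₂)/2 = 1.1357×10^5 km.
The apoapsis of the transfer ellipse is at r = 1.476×10^5 km.
From the vis-viva equation, v = √[μ(2/r − 1/a_t)] = 3.801 km/s.

v = 3.801 km/s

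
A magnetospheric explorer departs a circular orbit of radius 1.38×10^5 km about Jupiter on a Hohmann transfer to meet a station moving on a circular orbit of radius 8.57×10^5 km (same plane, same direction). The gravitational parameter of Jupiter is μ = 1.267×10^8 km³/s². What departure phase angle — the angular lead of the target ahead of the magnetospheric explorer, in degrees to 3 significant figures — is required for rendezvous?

φ = 100°

The Hohmann ellipse has a_t = (r₁ + r₂)/2 = 4.975×10^5 km.
The half-period of the transfer ellipse is t = π√(a_t³/μ) = 97938 s.
Target angular speed ω₂ = √(μ/r₂³) = 1.4188×10^-5 rad/s.
Angle swept by the target during transfer: ω₂·t = 1.3895 rad = 79.61°.
The magnetospheric explorer traverses 180° on the transfer ellipse, so the target must lead by 180° − 79.61° = 100°.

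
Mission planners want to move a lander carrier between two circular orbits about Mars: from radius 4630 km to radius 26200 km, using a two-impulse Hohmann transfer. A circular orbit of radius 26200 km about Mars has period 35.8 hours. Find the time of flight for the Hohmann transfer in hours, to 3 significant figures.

From Kepler's third law T² = 4π²r³/μ at r = 26200 km, T = 35.8 hours = 35.8 × 3600 s = 1.2888×10^5 s: μ = 4π²r³/T² = 42745.7 km³/s².
Semi-major axis of the transfer orbit: a_t = (4630 + 26200)/2 = 15415 km.
Half the transfer-orbit period gives t = π√(a_t³/μ) = 29080 s.
Converting: 29080 s ÷ 3600 s/hour = 8.08 hours.

t = 8.08 hours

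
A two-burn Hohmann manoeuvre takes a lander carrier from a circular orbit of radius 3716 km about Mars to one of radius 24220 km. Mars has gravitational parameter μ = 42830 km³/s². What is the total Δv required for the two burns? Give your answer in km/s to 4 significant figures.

Δv = 1.719 km/s

The Hohmann ellipse has a_t = (r₁ + r₂)/2 = 13968 km.
At r₁ the circular-orbit speed is v₁ = √(μ/r₁) = 3.3950 km/s.
Transfer-orbit speed at r₁ (vis-viva): v_p = √[μ(2/r₁ − 1/a_t)] = 4.4705 km/s.
First burn Δv₁ = |v_p − v₁| = 1.0755 km/s.
At r₂, v₂ = √(μ/r₂) = 1.329802 km/s.
Transfer-orbit speed at r₂: v_a = √[μ(2/r₂ − 1/a_t)] = 0.6858951 km/s.
Second burn Δv₂ = |v₂ − v_a| = 0.64391 km/s.
Δv = Δv₁ + Δv₂ = 1.0755 + 0.64391 = 1.719 km/s.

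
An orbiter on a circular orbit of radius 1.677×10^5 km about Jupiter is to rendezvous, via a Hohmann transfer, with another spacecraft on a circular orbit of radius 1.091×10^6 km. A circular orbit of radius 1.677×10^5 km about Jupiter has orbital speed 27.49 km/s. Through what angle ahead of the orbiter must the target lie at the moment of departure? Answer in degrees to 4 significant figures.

φ = 101.1°

From the circular-orbit relation v² = μ/r at r = 1.677×10^5 km: μ = v²r = (27.49)² × 1.677×10^5 = 1.26731×10^8 km³/s².
Transfer-ellipse semi-major axis a_t = (r₁ + r₂)/2 = (1.677×10^5 + 1.091×10^6)/2 = 6.2935×10^5 km.
The half-period of the transfer ellipse is t = π√(a_t³/μ) = 1.3933×10^5 s.
Target angular speed ω₂ = √(μ/r₂³) = 9.8788×10^-6 rad/s.
Angle swept by the target during transfer: ω₂·t = 1.3764 rad = 78.86°.
The orbiter traverses 180° on the transfer ellipse, so the target must lead by 180° − 78.86° = 101.1°.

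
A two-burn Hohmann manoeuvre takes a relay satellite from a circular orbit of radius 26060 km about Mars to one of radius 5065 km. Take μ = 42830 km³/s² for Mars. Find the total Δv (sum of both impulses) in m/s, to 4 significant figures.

Δv = 1406 m/s

Transfer-ellipse semi-major axis a_t = (r₁ + r₂)/2 = (26060 + 5065)/2 = 15562.5 km.
Circular speed at r₁: v₁ = √(μ/r₁) = √(42830/26060) = 1.282 km/s.
Transfer-orbit speed at r₁ (vis-viva): v_a = √[μ(2/r₁ − 1/a_t)] = 0.7314 km/s.
First burn Δv₁ = |v_a − v₁| = 0.5506 km/s.
Circular speed at r₂: v₂ = √(μ/r₂) = 2.908 km/s.
Transfer-orbit speed at r₂: v_p = √[μ(2/r₂ − 1/a_t)] = 3.763 km/s.
Second burn Δv₂ = |v₂ − v_p| = 0.8550 km/s.
Total Δv = Δv₁ + Δv₂ = 1.406 km/s.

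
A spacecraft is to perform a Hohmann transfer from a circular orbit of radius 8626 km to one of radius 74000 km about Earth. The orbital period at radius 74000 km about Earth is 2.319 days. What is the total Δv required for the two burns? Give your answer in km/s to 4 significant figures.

Δv = 3.560 km/s

From Kepler's third law T² = 4π²r³/μ at r = 74000 km, T = 2.319 days = 2.319 × 86400 s = 2.003616×10^5 s: μ = 4π²r³/T² = 3.98498×10^5 km³/s².
Transfer-ellipse semi-major axis a_t = (r₁ + r₂)/2 = (8626 + 74000)/2 = 41313 km.
Circular speed at r₁: v₁ = √(μ/r₁) = √(3.98498×10^5/8626) = 6.797 km/s.
Transfer-orbit speed at r₁ (vis-viva equation): v_p = √[μ(2/r₁ − 1/a_t)] = 9.097 km/s.
First burn Δv₁ = |v_p − v₁| = 2.300 km/s.
Circular speed at r₂: v₂ = √(μ/r₂) = 2.3206 km/s.
Transfer-orbit speed at r₂: v_a = √[μ(2/r₂ − 1/a_t)] = 1.0604 km/s.
Second burn Δv₂ = |v₂ − v_a| = 1.260 km/s.
Δv = Δv₁ + Δv₂ = 2.300 + 1.260 = 3.560 km/s.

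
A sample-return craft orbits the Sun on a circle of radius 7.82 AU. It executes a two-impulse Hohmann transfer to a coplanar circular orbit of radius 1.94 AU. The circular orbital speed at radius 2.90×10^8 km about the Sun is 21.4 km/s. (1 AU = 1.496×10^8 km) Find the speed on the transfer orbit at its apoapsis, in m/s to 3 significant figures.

From the circular-orbit relation v² = μ/r at r = 2.90×10^8 km: μ = v²r = (21.4)² × 2.90×10^8 = 1.32808×10^11 km³/s².
In km: r₁ = 7.82 × 1.496×10^8 = 1.169872×10^9 km; r₂ = 1.94 × 1.496×10^8 = 2.90224×10^8 km.
Semi-major axis of the transfer orbit: a_t = (1.169872×10^9 + 2.90224×10^8)/2 = 7.30048×10^8 km.
The apoapsis of the transfer ellipse is at r = 1.169872×10^9 km.
Applying v² = μ(2/r − 1/a_t): v = 6.718 km/s.

v = 6720 m/s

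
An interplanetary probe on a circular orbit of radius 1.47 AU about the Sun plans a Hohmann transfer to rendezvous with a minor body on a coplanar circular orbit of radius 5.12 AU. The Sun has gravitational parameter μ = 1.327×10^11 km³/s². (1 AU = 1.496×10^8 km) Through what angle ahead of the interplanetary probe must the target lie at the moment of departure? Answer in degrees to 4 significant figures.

In km: r₁ = 1.47 × 1.496×10^8 = 2.19912×10^8 km; r₂ = 5.12 × 1.496×10^8 = 7.65952×10^8 km.
The Hohmann ellipse has a_t = (r₁ + r₂)/2 = 4.92932×10^8 km.
The half-period of the transfer ellipse is t = π√(a_t³/μ) = 9.4383×10^7 s.
The target's mean motion on its circular orbit is ω₂ = √(μ/r₂³) = 1.7184×10^-8 rad/s.
Angle swept by the target during transfer: ω₂·t = 1.622 rad = 92.93°.
Arrival is 180° from departure on the ellipse, so φ = 180° − 92.93° = 87.07°.

φ = 87.07°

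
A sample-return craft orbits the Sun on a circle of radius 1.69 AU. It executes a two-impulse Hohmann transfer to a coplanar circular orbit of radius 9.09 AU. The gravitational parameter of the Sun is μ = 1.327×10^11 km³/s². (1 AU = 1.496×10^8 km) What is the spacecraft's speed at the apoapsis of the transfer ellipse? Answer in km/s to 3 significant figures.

v = 5.53 km/s

In km: r₁ = 1.69 × 1.496×10^8 = 2.52824×10^8 km; r₂ = 9.09 × 1.496×10^8 = 1.359864×10^9 km.
The Hohmann ellipse has a_t = (r₁ + r₂)/2 = 8.06344×10^8 km.
The apoapsis of the transfer ellipse is at r = 1.359864×10^9 km.
Applying v² = μ(2/r − 1/a_t): v = 5.531 km/s.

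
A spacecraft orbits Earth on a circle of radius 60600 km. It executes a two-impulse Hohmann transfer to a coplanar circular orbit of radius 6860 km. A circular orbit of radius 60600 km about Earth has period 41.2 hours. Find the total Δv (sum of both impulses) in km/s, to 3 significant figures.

From Kepler's third law T² = 4π²r³/μ at r = 60600 km, T = 41.2 hours = 41.2 × 3600 s = 1.4832×10^5 s: μ = 4π²r³/T² = 3.99373×10^5 km³/s².
Transfer-ellipse semi-major axis a_t = (r₁ + r₂)/2 = (60600 + 6860)/2 = 33730 km.
Circular speed at r₁: v₁ = √(μ/r₁) = √(3.99373×10^5/60600) = 2.56716 km/s.
Transfer-orbit speed at r₁ (vis-viva equation): v_a = √[μ(2/r₁ − 1/a_t)] = 1.15773 km/s.
First burn Δv₁ = |v_a − v₁| = 1.40943 km/s.
Circular speed at r₂: v₂ = √(μ/r₂) = 7.630044 km/s.
Transfer-orbit speed at r₂: v_p = √[μ(2/r₂ − 1/a_t)] = 10.22716 km/s.
Second burn Δv₂ = |v₂ − v_p| = 2.59712 km/s.
Δv = Δv₁ + Δv₂ = 1.40943 + 2.59712 = 4.007 km/s.

Δv = 4.01 km/s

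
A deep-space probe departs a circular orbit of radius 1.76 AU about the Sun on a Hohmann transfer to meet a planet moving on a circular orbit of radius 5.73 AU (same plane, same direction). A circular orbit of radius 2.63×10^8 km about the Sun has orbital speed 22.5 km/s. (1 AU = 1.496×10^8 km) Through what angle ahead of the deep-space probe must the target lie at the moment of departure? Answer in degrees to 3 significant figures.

From the circular-orbit relation v² = μ/r at r = 2.63×10^8 km: μ = v²r = (22.5)² × 2.63×10^8 = 1.33144×10^11 km³/s².
In km: r₁ = 1.76 × 1.496×10^8 = 2.63296×10^8 km; r₂ = 5.73 × 1.496×10^8 = 8.57208×10^8 km.
Semi-major axis of the transfer orbit: a_t = (2.63296×10^8 + 8.57208×10^8)/2 = 5.60252×10^8 km.
Transfer time t = π√(a_t³/μ) = 1.142×10^8 s.
The target's mean motion on its circular orbit is ω₂ = √(μ/r₂³) = 1.454×10^-8 rad/s.
Angle swept by the target during transfer: ω₂·t = 1.660 rad = 95.11°.
The deep-space probe traverses 180° on the transfer ellipse, so the target must lead by 180° − 95.11° = 84.9°.

φ = 84.9°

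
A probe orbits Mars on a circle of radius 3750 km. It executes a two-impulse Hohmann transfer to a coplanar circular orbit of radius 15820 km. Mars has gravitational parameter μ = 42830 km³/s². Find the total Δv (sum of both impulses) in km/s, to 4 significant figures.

Δv = 1.544 km/s

Semi-major axis of the transfer orbit: a_t = (3750 + 15820)/2 = 9785 km.
At r₁ the circular-orbit speed is v₁ = √(μ/r₁) = 3.37955 km/s.
Transfer-orbit speed at r₁ (vis-viva): v_p = √[μ(2/r₁ − 1/a_t)] = 4.29716 km/s.
First burn Δv₁ = |v_p − v₁| = 0.9176 km/s.
Circular speed at r₂: v₂ = √(μ/r₂) = 1.6454 km/s.
Transfer-orbit speed at r₂: v_a = √[μ(2/r₂ − 1/a_t)] = 1.0186 km/s.
Second burn Δv₂ = |v₂ − v_a| = 0.6268 km/s.
Δv = Δv₁ + Δv₂ = 0.9176 + 0.6268 = 1.544 km/s.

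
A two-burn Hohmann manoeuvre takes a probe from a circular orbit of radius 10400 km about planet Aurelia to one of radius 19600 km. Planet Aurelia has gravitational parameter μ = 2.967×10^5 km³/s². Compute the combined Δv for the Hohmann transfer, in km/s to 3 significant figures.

Δv = 1.42 km/s

Transfer-ellipse semi-major axis a_t = (r₁ + r₂)/2 = (10400 + 19600)/2 = 15000 km.
Circular speed at r₁: v₁ = √(μ/r₁) = √(2.967×10^5/10400) = 5.3412 km/s.
Transfer-orbit speed at r₁ (v² = μ(2/r − 1/a)): v_p = √[μ(2/r₁ − 1/a_t)] = 6.1055 km/s.
First burn Δv₁ = |v_p − v₁| = 0.7643 km/s.
Circular speed at r₂: v₂ = √(μ/r₂) = 3.891 km/s.
Transfer-orbit speed at r₂: v_a = √[μ(2/r₂ − 1/a_t)] = 3.240 km/s.
Second burn Δv₂ = |v₂ − v_a| = 0.6510 km/s.
Δv = Δv₁ + Δv₂ = 0.7643 + 0.6510 = 1.415 km/s.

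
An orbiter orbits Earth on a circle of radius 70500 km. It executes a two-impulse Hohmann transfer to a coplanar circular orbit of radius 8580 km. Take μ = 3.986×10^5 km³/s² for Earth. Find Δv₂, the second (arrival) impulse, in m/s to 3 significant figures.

Semi-major axis of the transfer orbit: a_t = (70500 + 8580)/2 = 39540 km.
On the circular orbit at r = 8580 km, v_c = √(μ/r) = 6.816 km/s.
Transfer-orbit speed at the same r (vis-viva, a = a_t): v_t = √[μ(2/r − 1/a_t)] = 9.101 km/s.
Δv₂ = |v_t − v_c| = |9.101 − 6.816| = 2.285 km/s.

Δv₂ = 2290 m/s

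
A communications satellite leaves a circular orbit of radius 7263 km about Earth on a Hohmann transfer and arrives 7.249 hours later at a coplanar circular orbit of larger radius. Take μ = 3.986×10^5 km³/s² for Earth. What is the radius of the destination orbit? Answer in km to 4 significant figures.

Transfer time t = 7.249 hours = 26096.4 s, and t = π√(a_t³/μ).
So a_t = (μ t²/π²)^(1/3) = (3.986×10^5 × (26096.4)² / π²)^(1/3) = 30186 km.
Since a_t = (r₁ + r₂)/2, r₂ = 2a_t − r₁ = 2×30186 − 7263 = 53109 km.

r₂ = 53110 km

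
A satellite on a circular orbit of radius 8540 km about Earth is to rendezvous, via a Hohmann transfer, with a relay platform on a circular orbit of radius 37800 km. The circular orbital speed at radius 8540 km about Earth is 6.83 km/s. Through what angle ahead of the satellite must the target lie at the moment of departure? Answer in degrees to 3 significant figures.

φ = 93.6°

From the circular-orbit relation v² = μ/r at r = 8540 km: μ = v²r = (6.83)² × 8540 = 3.98382×10^5 km³/s².
Semi-major axis of the transfer orbit: a_t = (8540 + 37800)/2 = 23170 km.
Transfer time t = π√(a_t³/μ) = 17555 s.
Target angular speed ω₂ = √(μ/r₂³) = 8.5884×10^-5 rad/s.
Angle swept by the target during transfer: ω₂·t = 1.5077 rad = 86.38°.
Arrival is 180° from departure on the ellipse, so φ = 180° − 86.38° = 93.6°.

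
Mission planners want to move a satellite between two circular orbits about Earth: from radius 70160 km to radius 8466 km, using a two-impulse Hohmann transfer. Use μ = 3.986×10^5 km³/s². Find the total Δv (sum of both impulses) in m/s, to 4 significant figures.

Transfer-ellipse semi-major axis a_t = (r₁ + r₂)/2 = (70160 + 8466)/2 = 39313 km.
At r₁ the circular-orbit speed is v₁ = √(μ/r₁) = 2.3835 km/s.
Transfer-orbit speed at r₁ (vis-viva): v_a = √[μ(2/r₁ − 1/a_t)] = 1.1061 km/s.
First burn Δv₁ = |v_a − v₁| = 1.277 km/s.
At r₂, v₂ = √(μ/r₂) = 6.862 km/s.
Transfer-orbit speed at r₂: v_p = √[μ(2/r₂ − 1/a_t)] = 9.167 km/s.
Second burn Δv₂ = |v₂ − v_p| = 2.305 km/s.
Total Δv = Δv₁ + Δv₂ = 3.582 km/s.

Δv = 3582 m/s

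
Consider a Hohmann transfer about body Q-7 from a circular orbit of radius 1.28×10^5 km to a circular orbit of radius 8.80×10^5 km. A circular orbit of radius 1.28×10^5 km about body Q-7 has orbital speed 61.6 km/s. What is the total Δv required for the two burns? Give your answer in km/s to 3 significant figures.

Δv = 31.5 km/s

From the circular-orbit relation v² = μ/r at r = 1.28×10^5 km: μ = v²r = (61.6)² × 1.28×10^5 = 4.85704×10^8 km³/s².
Semi-major axis of the transfer orbit: a_t = (1.280×10^5 + 8.800×10^5)/2 = 5.040×10^5 km.
Circular speed at r₁: v₁ = √(μ/r₁) = √(4.85704×10^8/1.280×10^5) = 61.60 km/s.
Transfer-orbit speed at r₁ (vis-viva): v_p = √[μ(2/r₁ − 1/a_t)] = 81.40 km/s.
First burn Δv₁ = |v_p − v₁| = 19.80 km/s.
At r₂, v₂ = √(μ/r₂) = 23.49 km/s.
Transfer-orbit speed at r₂: v_a = √[μ(2/r₂ − 1/a_t)] = 11.84 km/s.
Second burn Δv₂ = |v₂ − v_a| = 11.65 km/s.
Δv = Δv₁ + Δv₂ = 19.80 + 11.65 = 31.45 km/s.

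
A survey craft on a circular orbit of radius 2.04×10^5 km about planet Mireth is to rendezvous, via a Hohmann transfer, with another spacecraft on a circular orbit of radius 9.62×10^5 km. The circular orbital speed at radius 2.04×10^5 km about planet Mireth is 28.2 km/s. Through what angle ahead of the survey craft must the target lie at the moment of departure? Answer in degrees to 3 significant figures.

φ = 95.1°

From the circular-orbit relation v² = μ/r at r = 2.04×10^5 km: μ = v²r = (28.2)² × 2.04×10^5 = 1.62229×10^8 km³/s².
Transfer-ellipse semi-major axis a_t = (r₁ + r₂)/2 = (2.040×10^5 + 9.620×10^5)/2 = 5.830×10^5 km.
The half-period of the transfer ellipse is t = π√(a_t³/μ) = 1.09797×10^5 s.
Target angular speed ω₂ = √(μ/r₂³) = 1.34990×10^-5 rad/s.
Angle swept by the target during transfer: ω₂·t = 1.4821 rad = 84.92°.
The survey craft traverses 180° on the transfer ellipse, so the target must lead by 180° − 84.92° = 95.1°.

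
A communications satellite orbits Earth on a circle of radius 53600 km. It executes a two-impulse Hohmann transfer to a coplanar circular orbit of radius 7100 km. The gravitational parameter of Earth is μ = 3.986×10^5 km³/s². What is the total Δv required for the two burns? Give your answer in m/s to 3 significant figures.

The Hohmann ellipse has a_t = (r₁ + r₂)/2 = 30350 km.
Circular speed at r₁: v₁ = √(μ/r₁) = √(3.986×10^5/53600) = 2.727 km/s.
On the transfer ellipse at r₁, v² = μ(2/r − 1/a) gives v_a = √[μ(2/r₁ − 1/a_t)] = 1.319 km/s.
First burn Δv₁ = |v_a − v₁| = 1.408 km/s.
Circular speed at r₂: v₂ = √(μ/r₂) = 7.4927 km/s.
Transfer-orbit speed at r₂: v_p = √[μ(2/r₂ − 1/a_t)] = 9.9573 km/s.
Second burn Δv₂ = |v₂ − v_p| = 2.465 km/s.
Δv = Δv₁ + Δv₂ = 1.408 + 2.465 = 3.873 km/s.

Δv = 3870 m/s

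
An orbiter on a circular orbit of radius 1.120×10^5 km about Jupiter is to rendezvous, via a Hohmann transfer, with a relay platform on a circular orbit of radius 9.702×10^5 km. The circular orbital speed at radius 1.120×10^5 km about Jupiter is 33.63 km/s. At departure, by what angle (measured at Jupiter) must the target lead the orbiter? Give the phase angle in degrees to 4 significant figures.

From the circular-orbit relation v² = μ/r at r = 1.120×10^5 km: μ = v²r = (33.63)² × 1.120×10^5 = 1.26669×10^8 km³/s².
The Hohmann ellipse has a_t = (r₁ + r₂)/2 = 5.411×10^5 km.
The half-period of the transfer ellipse is t = π√(a_t³/μ) = 1.11104×10^5 s.
The target's mean motion on its circular orbit is ω₂ = √(μ/r₂³) = 1.17773×10^-5 rad/s.
Angle swept by the target during transfer: ω₂·t = 1.3085 rad = 74.97°.
The orbiter traverses 180° on the transfer ellipse, so the target must lead by 180° − 74.97° = 105.0°.

φ = 105.0°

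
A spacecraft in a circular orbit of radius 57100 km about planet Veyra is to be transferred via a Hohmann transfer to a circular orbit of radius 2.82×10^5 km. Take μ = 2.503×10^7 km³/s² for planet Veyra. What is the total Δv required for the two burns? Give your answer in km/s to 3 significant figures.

Δv = 10.0 km/s

Transfer-ellipse semi-major axis a_t = (r₁ + r₂)/2 = (57100 + 2.820×10^5)/2 = 1.6955×10^5 km.
Circular speed at r₁: v₁ = √(μ/r₁) = √(2.503×10^7/57100) = 20.937 km/s.
On the transfer ellipse at r₁, vis-viva gives v_p = √[μ(2/r₁ − 1/a_t)] = 27.002 km/s.
First burn Δv₁ = |v_p − v₁| = 6.065 km/s.
At r₂, v₂ = √(μ/r₂) = 9.421 km/s.
Transfer-orbit speed at r₂: v_a = √[μ(2/r₂ − 1/a_t)] = 5.467 km/s.
Second burn Δv₂ = |v₂ − v_a| = 3.954 km/s.
Total Δv = Δv₁ + Δv₂ = 10.02 km/s.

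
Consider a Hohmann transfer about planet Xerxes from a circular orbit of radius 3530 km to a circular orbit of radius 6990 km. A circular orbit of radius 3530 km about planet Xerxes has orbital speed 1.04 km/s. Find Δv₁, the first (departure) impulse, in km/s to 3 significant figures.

Δv₁ = 0.159 km/s

From the circular-orbit relation v² = μ/r at r = 3530 km: μ = v²r = (1.04)² × 3530 = 3818.05 km³/s².
Semi-major axis of the transfer orbit: a_t = (3530 + 6990)/2 = 5260 km.
On the circular orbit at r = 3530 km, v_c = √(μ/r) = 1.0400 km/s.
Vis-viva on the transfer ellipse at r = 3530 km gives v_t = √[μ(2/r − 1/a_t)] = 1.1989 km/s.
Δv₁ = |v_t − v_c| = |1.1989 − 1.0400| = 0.1589 km/s.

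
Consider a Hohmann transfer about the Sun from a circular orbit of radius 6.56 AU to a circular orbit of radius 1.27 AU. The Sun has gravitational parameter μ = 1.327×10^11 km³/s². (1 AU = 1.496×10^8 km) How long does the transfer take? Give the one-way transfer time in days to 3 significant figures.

In km: r₁ = 6.56 × 1.496×10^8 = 9.81376×10^8 km; r₂ = 1.27 × 1.496×10^8 = 1.89992×10^8 km.
Transfer-ellipse semi-major axis a_t = (r₁ + r₂)/2 = (9.81376×10^8 + 1.89992×10^8)/2 = 5.85684×10^8 km.
By Kepler's third law the transfer-orbit period is T = 2π√(a_t³/μ), so t = T/2 = 1.222×10^8 s.
Converting: 1.222×10^8 s ÷ 86400 s/day = 1410 days.

t = 1410 days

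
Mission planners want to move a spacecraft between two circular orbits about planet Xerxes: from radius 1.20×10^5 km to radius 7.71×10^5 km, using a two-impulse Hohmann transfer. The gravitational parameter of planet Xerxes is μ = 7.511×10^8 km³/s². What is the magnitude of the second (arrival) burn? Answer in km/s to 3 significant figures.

The Hohmann ellipse has a_t = (r₁ + r₂)/2 = 4.455×10^5 km.
Circular speed at r = 7.710×10^5 km: v_c = √(μ/r) = 31.21 km/s.
Vis-viva on the transfer ellipse at r = 7.710×10^5 km gives v_t = √[μ(2/r − 1/a_t)] = 16.20 km/s.
Δv₂ = |v_t − v_c| = |16.20 − 31.21| = 15.01 km/s.

Δv₂ = 15.0 km/s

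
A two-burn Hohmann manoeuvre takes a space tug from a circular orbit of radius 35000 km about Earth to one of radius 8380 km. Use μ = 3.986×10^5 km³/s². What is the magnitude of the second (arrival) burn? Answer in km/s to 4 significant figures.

Δv₂ = 1.864 km/s

The Hohmann ellipse has a_t = (r₁ + r₂)/2 = 21690 km.
Circular speed at r = 8380 km: v_c = √(μ/r) = 6.897 km/s.
Vis-viva on the transfer ellipse at r = 8380 km gives v_t = √[μ(2/r − 1/a_t)] = 8.761 km/s.
Δv₂ = |v_t − v_c| = |8.761 − 6.897| = 1.864 km/s.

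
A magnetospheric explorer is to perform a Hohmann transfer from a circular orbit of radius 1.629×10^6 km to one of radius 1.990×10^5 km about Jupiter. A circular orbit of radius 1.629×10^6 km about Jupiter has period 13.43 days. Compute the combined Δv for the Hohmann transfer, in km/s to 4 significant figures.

Δv = 13.16 km/s

From Kepler's third law T² = 4π²r³/μ at r = 1.629×10^6 km, T = 13.43 days = 13.43 × 86400 s = 1.160352×10^6 s: μ = 4π²r³/T² = 1.26749×10^8 km³/s².
Semi-major axis of the transfer orbit: a_t = (1.629×10^6 + 1.990×10^5)/2 = 9.140×10^5 km.
At r₁ the circular-orbit speed is v₁ = √(μ/r₁) = 8.821 km/s.
Transfer-orbit speed at r₁ (vis-viva): v_a = √[μ(2/r₁ − 1/a_t)] = 4.116 km/s.
First burn Δv₁ = |v_a − v₁| = 4.705 km/s.
Circular speed at r₂: v₂ = √(μ/r₂) = 25.237 km/s.
Transfer-orbit speed at r₂: v_p = √[μ(2/r₂ − 1/a_t)] = 33.692 km/s.
Second burn Δv₂ = |v₂ − v_p| = 8.455 km/s.
Δv = Δv₁ + Δv₂ = 4.705 + 8.455 = 13.16 km/s.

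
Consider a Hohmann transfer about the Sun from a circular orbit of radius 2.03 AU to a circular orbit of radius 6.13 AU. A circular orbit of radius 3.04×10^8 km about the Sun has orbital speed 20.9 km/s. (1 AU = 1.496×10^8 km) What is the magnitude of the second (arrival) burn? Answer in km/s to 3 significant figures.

From the circular-orbit relation v² = μ/r at r = 3.04×10^8 km: μ = v²r = (20.9)² × 3.04×10^8 = 1.32790×10^11 km³/s².
In km: r₁ = 2.03 × 1.496×10^8 = 3.03688×10^8 km; r₂ = 6.13 × 1.496×10^8 = 9.17048×10^8 km.
Semi-major axis of the transfer orbit: a_t = (3.03688×10^8 + 9.17048×10^8)/2 = 6.10368×10^8 km.
On the circular orbit at r = 9.17048×10^8 km, v_c = √(μ/r) = 12.033 km/s.
Transfer-orbit speed at the same r (vis-viva, a = a_t): v_t = √[μ(2/r − 1/a_t)] = 8.4880 km/s.
Δv₂ = |v_t − v_c| = |8.4880 − 12.033| = 3.545 km/s.

Δv₂ = 3.55 km/s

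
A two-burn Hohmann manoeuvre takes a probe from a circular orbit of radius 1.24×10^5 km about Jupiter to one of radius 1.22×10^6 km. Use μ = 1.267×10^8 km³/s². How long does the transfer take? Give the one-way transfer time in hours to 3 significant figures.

t = 42.7 hours

Transfer-ellipse semi-major axis a_t = (r₁ + r₂)/2 = (1.240×10^5 + 1.220×10^6)/2 = 6.720×10^5 km.
By Kepler's third law the transfer-orbit period is T = 2π√(a_t³/μ), so t = T/2 = 1.538×10^5 s.
Converting: 1.538×10^5 s ÷ 3600 s/hour = 42.7 hours.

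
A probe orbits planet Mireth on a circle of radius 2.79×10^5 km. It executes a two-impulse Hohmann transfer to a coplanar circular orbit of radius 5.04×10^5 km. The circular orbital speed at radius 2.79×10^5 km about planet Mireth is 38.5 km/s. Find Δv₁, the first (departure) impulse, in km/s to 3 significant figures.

From the circular-orbit relation v² = μ/r at r = 2.79×10^5 km: μ = v²r = (38.5)² × 2.79×10^5 = 4.13548×10^8 km³/s².
The Hohmann ellipse has a_t = (r₁ + r₂)/2 = 3.915×10^5 km.
On the circular orbit at r = 2.790×10^5 km, v_c = √(μ/r) = 38.500 km/s.
Vis-viva on the transfer ellipse at r = 2.790×10^5 km gives v_t = √[μ(2/r − 1/a_t)] = 43.683 km/s.
Δv₁ = |v_t − v_c| = |43.683 − 38.500| = 5.183 km/s.

Δv₁ = 5.18 km/s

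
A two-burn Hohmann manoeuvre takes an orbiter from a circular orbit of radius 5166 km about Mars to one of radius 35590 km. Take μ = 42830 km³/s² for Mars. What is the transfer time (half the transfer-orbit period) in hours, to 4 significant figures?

Semi-major axis of the transfer orbit: a_t = (5166 + 35590)/2 = 20378 km.
Transfer time t = π√(a_t³/μ) = π√((20378)³ / 42830) = 44160 s.
Converting: 44160 s ÷ 3600 s/hour = 12.27 hours.

t = 12.27 hours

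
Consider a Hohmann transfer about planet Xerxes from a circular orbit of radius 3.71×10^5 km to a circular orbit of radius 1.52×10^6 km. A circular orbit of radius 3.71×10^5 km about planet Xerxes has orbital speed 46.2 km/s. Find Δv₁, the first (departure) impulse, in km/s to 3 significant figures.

From the circular-orbit relation v² = μ/r at r = 3.71×10^5 km: μ = v²r = (46.2)² × 3.71×10^5 = 7.91877×10^8 km³/s².
The Hohmann ellipse has a_t = (r₁ + r₂)/2 = 9.455×10^5 km.
On the circular orbit at r = 3.710×10^5 km, v_c = √(μ/r) = 46.20 km/s.
Transfer-orbit speed at the same r (vis-viva, a = a_t): v_t = √[μ(2/r − 1/a_t)] = 58.58 km/s.
Δv₁ = |v_t − v_c| = |58.58 − 46.20| = 12.38 km/s.

Δv₁ = 12.4 km/s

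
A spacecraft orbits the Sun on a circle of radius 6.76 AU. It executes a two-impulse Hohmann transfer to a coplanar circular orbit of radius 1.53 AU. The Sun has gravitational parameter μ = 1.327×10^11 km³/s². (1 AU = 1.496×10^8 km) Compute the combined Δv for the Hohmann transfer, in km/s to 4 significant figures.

In km: r₁ = 6.76 × 1.496×10^8 = 1.011296×10^9 km; r₂ = 1.53 × 1.496×10^8 = 2.28888×10^8 km.
Semi-major axis of the transfer orbit: a_t = (1.011296×10^9 + 2.28888×10^8)/2 = 6.20092×10^8 km.
At r₁ the circular-orbit speed is v₁ = √(μ/r₁) = 11.45503 km/s.
Transfer-orbit speed at r₁ (v² = μ(2/r − 1/a)): v_a = √[μ(2/r₁ − 1/a_t)] = 6.959528 km/s.
First burn Δv₁ = |v_a − v₁| = 4.496 km/s.
At r₂, v₂ = √(μ/r₂) = 24.078 km/s.
Transfer-orbit speed at r₂: v_p = √[μ(2/r₂ − 1/a_t)] = 30.749 km/s.
Second burn Δv₂ = |v₂ − v_p| = 6.671 km/s.
Total Δv = Δv₁ + Δv₂ = 11.17 km/s.

Δv = 11.17 km/s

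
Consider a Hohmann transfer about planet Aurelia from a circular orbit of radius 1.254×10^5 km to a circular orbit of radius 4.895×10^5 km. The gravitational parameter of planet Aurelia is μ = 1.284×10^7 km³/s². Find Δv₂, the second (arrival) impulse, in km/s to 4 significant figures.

Δv₂ = 1.851 km/s

Semi-major axis of the transfer orbit: a_t = (1.254×10^5 + 4.895×10^5)/2 = 3.0745×10^5 km.
On the circular orbit at r = 4.895×10^5 km, v_c = √(μ/r) = 5.122 km/s.
Vis-viva on the transfer ellipse at r = 4.895×10^5 km gives v_t = √[μ(2/r − 1/a_t)] = 3.271 km/s.
Δv₂ = |v_t − v_c| = |3.271 − 5.122| = 1.851 km/s.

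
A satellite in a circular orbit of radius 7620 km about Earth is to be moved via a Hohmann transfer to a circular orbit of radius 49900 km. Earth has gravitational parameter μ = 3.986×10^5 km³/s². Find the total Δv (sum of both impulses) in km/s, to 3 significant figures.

Δv = 3.67 km/s

The Hohmann ellipse has a_t = (r₁ + r₂)/2 = 28760 km.
Circular speed at r₁: v₁ = √(μ/r₁) = √(3.986×10^5/7620) = 7.233 km/s.
On the transfer ellipse at r₁, vis-viva gives v_p = √[μ(2/r₁ − 1/a_t)] = 9.527 km/s.
First burn Δv₁ = |v_p − v₁| = 2.294 km/s.
At r₂, v₂ = √(μ/r₂) = 2.82630 km/s.
Transfer-orbit speed at r₂: v_a = √[μ(2/r₂ − 1/a_t)] = 1.45479 km/s.
Second burn Δv₂ = |v₂ − v_a| = 1.372 km/s.
Total Δv = Δv₁ + Δv₂ = 3.666 km/s.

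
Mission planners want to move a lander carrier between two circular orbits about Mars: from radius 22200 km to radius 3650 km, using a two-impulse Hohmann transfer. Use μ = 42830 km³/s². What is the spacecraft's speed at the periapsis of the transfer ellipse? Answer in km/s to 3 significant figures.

v = 4.49 km/s

The Hohmann ellipse has a_t = (r₁ + r₂)/2 = 12925 km.
The periapsis of the transfer ellipse is at r = 3650 km.
Applying v² = μ(2/r − 1/a_t): v = 4.489 km/s.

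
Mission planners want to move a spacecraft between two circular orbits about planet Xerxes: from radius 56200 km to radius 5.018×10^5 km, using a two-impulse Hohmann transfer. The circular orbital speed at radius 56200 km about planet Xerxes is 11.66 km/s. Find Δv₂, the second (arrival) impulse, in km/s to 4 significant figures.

Δv₂ = 2.151 km/s

From the circular-orbit relation v² = μ/r at r = 56200 km: μ = v²r = (11.66)² × 56200 = 7.64070×10^6 km³/s².
Transfer-ellipse semi-major axis a_t = (r₁ + r₂)/2 = (56200 + 5.018×10^5)/2 = 2.790×10^5 km.
On the circular orbit at r = 5.018×10^5 km, v_c = √(μ/r) = 3.902 km/s.
Transfer-orbit speed at the same r (vis-viva, a = a_t): v_t = √[μ(2/r − 1/a_t)] = 1.751 km/s.
Δv₂ = |v_t − v_c| = |1.751 − 3.902| = 2.151 km/s.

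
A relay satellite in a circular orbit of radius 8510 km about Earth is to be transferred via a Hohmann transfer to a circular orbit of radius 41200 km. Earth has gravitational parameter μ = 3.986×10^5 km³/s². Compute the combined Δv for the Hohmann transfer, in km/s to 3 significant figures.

The Hohmann ellipse has a_t = (r₁ + r₂)/2 = 24855 km.
Circular speed at r₁: v₁ = √(μ/r₁) = √(3.986×10^5/8510) = 6.84390 km/s.
Transfer-orbit speed at r₁ (v² = μ(2/r − 1/a)): v_p = √[μ(2/r₁ − 1/a_t)] = 8.81141 km/s.
First burn Δv₁ = |v_p − v₁| = 1.968 km/s.
Circular speed at r₂: v₂ = √(μ/r₂) = 3.110 km/s.
Transfer-orbit speed at r₂: v_a = √[μ(2/r₂ − 1/a_t)] = 1.820 km/s.
Second burn Δv₂ = |v₂ − v_a| = 1.290 km/s.
Total Δv = Δv₁ + Δv₂ = 3.258 km/s.

Δv = 3.26 km/s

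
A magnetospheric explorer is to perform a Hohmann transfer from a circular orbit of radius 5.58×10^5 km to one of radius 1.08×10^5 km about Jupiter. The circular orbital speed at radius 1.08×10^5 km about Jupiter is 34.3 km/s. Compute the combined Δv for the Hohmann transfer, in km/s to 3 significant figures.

From the circular-orbit relation v² = μ/r at r = 1.08×10^5 km: μ = v²r = (34.3)² × 1.08×10^5 = 1.27061×10^8 km³/s².
Semi-major axis of the transfer orbit: a_t = (5.580×10^5 + 1.080×10^5)/2 = 3.330×10^5 km.
Circular speed at r₁: v₁ = √(μ/r₁) = √(1.27061×10^8/5.580×10^5) = 15.09 km/s.
Transfer-orbit speed at r₁ (vis-viva): v_a = √[μ(2/r₁ − 1/a_t)] = 8.594 km/s.
First burn Δv₁ = |v_a − v₁| = 6.496 km/s.
At r₂, v₂ = √(μ/r₂) = 34.30 km/s.
Transfer-orbit speed at r₂: v_p = √[μ(2/r₂ − 1/a_t)] = 44.40 km/s.
Second burn Δv₂ = |v₂ − v_p| = 10.10 km/s.
Δv = Δv₁ + Δv₂ = 6.496 + 10.10 = 16.60 km/s.

Δv = 16.6 km/s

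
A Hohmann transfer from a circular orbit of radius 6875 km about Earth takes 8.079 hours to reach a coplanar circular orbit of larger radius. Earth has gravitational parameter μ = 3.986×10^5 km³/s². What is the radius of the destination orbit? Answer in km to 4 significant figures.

Transfer time t = 8.079 hours = 29084.4 s, and t = π√(a_t³/μ).
So a_t = (μ t²/π²)^(1/3) = (3.986×10^5 × (29084.4)² / π²)^(1/3) = 32448 km.
Since a_t = (r₁ + r₂)/2, r₂ = 2a_t − r₁ = 2×32448 − 6875 = 58021 km.

r₂ = 58020 km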